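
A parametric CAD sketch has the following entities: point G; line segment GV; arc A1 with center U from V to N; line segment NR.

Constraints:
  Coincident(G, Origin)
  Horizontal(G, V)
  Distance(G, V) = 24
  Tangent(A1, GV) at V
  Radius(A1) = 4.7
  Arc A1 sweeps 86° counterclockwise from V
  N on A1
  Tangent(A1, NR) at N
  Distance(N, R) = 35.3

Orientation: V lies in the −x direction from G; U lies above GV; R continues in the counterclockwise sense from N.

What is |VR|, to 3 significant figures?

40.2

G is at the origin; GV is horizontal with |GV| = 24.0 and V on the −x side, so V = (-24.0, 0.00). A1 meets GV tangentially, so UV is at right angles to GV, so U = V + (0, 4.7) = (-24.0, 4.70). On A1, V sits at bearing -90° from U; an 86° counterclockwise sweep puts N at bearing -4°, so N = U + 4.7·(cos -4°, sin -4°) = (-19.3, 4.37). A1 meets NR tangentially, so UN is at right angles to NR, so NR runs along (−sin -4°, cos -4°); with |NR| = 35.3, R = (-16.8, 39.6). Then |VR| = |R − V| = 40.2.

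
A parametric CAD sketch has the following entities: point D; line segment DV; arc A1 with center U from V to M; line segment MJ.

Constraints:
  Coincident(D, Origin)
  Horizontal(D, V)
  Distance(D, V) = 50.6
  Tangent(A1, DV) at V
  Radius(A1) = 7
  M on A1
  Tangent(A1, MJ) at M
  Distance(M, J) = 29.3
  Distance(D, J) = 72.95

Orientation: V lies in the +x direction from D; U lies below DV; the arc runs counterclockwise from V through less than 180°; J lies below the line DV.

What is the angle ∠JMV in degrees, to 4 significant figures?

114.3°

Checks: |UM| = 7.000 ✓; ∠(UM, MJ) = 90.00° ✓; |MJ| = 29.30 ✓; |DJ| = 72.95 ✓.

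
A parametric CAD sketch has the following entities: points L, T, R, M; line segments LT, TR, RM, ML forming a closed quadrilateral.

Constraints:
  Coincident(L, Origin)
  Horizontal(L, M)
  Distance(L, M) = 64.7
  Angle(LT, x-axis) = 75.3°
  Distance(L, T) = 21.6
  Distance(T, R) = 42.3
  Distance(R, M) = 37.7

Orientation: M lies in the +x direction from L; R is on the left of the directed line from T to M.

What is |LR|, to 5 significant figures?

56.547

L is at the origin; LM is horizontal with |LM| = 64.7 and M in +x, so M = (64.7, 0). LT runs at 75.3° with |LT| = 21.6, so T = (5.4812, 20.893). R is determined by |TR| = 42.3 and |RM| = 37.7 together: it lies at the intersection of circle(T, 42.3) and circle(M, 37.7). With |TM| = 62.796, the foot of the radical line on TM is 34.328 from T and the perpendicular offset is √(42.3² − 34.328²) = 24.716. Taking the left-of-TM solution: R = (46.077, 32.779).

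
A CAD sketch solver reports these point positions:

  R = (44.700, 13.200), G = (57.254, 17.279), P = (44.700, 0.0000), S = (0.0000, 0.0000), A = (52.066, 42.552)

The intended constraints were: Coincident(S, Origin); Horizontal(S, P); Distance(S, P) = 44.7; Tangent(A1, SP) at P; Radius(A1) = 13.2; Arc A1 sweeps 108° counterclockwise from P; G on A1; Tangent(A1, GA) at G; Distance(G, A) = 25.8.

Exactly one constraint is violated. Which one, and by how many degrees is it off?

Tangent(A1, GA) at G — off by 6.40°.

S = (0.00, 0.00) ✓; S.y = 0.00, P.y = 0.00 ✓; |SP| = 44.70 ✓; ∠(RP, PS) = 90.00° ✓; |RP| = 13.20 ✓; bearing(R→G) − bearing(R→P) = 108.0° ✓; |RG| = 13.20 ✓; ∠(RG, GA) = 96.40° ✗; |GA| = 25.80 ✓.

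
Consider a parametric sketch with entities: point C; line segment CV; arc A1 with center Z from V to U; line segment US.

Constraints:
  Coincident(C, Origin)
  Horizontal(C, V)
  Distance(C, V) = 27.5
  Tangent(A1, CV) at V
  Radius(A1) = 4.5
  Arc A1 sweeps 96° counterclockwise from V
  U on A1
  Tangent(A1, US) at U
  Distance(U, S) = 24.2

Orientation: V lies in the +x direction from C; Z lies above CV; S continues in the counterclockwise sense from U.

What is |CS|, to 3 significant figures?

41.4

C is at the origin; C and V share the same y with |CV| = 27.5 and V on the +x side, so V = (27.5, 0.00). The tangent condition forces ZV to be normal to CV, so Z = V + (0, 4.5) = (27.5, 4.50). On A1, V sits at bearing -90° from Z; a 96° counterclockwise sweep puts U at bearing 6°, so U = Z + 4.5·(cos 6°, sin 6°) = (32.0, 4.97). A1 meets US tangentially, so ZU is at right angles to US, so US runs along (−sin 6°, cos 6°); with |US| = 24.2, S = (29.4, 29.0). Then |CS| = |S − C| = 41.4.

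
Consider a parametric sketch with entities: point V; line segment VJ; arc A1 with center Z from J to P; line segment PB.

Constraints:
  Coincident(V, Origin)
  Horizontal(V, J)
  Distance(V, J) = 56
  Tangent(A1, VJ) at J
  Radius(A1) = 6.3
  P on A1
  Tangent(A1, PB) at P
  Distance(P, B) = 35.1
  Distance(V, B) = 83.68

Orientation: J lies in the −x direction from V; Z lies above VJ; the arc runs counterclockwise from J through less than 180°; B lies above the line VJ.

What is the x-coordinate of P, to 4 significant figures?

-51.41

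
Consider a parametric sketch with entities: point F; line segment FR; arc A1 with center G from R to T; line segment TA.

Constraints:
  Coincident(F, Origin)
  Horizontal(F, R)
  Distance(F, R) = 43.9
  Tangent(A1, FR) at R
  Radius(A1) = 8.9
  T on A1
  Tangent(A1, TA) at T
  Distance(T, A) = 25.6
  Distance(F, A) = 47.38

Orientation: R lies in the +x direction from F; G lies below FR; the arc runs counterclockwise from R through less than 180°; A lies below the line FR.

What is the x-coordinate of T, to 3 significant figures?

35.0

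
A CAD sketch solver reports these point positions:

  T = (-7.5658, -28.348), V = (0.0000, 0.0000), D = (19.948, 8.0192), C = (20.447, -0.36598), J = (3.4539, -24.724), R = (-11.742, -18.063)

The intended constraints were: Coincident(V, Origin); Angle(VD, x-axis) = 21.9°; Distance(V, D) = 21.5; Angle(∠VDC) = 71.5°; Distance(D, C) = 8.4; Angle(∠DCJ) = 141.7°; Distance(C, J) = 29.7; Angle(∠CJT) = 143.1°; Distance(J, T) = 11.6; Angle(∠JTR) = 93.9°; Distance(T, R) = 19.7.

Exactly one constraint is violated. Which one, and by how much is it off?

Distance(T, R) = 19.7 — off by 8.60.

V = (0.00, 0.00) ✓; VD at 21.90° ✓; |VD| = 21.50 ✓; ∠VDC = 71.51° ✓; |DC| = 8.400 ✓; ∠DCJ = 141.7° ✓; |CJ| = 29.70 ✓; ∠CJT = 143.1° ✓; |JT| = 11.60 ✓; ∠JTR = 93.90° ✓; |TR| = 11.10 ✗.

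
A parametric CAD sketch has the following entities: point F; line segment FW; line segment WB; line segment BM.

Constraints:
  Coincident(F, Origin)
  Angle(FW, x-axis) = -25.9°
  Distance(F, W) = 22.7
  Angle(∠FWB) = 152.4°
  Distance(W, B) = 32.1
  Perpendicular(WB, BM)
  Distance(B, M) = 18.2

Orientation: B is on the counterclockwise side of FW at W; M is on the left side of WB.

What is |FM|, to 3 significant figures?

52.8

F is at the origin; FW runs at -25.9° with length 22.7, so W = 22.7·(cos -25.9°, sin -25.9°) = (20.4, -9.92). ∠FWB = 152.4°, so WB runs at -25.9° + (180° − 152.4°) = 1.70° from the x-axis; with |WB| = 32.1, B = W + 32.1·(cos 1.70°, sin 1.70°) = (52.5, -8.96). WB ⟂ BM; with |BM| = 18.2 on the left of WB, M = B + 18.2·(-0.0297, 1.00) = (52.0, 9.23). Then |FM| = |M − F| = 52.8.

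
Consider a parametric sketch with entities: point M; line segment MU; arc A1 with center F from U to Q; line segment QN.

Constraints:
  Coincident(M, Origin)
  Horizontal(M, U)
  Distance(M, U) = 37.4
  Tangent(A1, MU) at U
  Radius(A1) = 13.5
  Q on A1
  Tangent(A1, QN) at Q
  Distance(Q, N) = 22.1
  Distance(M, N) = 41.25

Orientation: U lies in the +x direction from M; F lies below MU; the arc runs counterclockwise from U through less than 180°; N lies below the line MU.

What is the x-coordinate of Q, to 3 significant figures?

23.9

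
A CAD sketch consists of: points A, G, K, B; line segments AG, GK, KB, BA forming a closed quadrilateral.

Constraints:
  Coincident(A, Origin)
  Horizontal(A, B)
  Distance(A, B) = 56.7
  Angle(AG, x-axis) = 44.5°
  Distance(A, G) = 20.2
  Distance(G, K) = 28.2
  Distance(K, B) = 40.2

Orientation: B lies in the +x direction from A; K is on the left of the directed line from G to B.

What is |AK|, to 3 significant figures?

48.4

A is at the origin; A and B share the same y with |AB| = 56.7 and B in +x, so B = (56.7, 0). AG runs at 44.5° with |AG| = 20.2, so G = (14.4, 14.2). K is determined by |GK| = 28.2 and |KB| = 40.2 together: it lies at the intersection of circle(G, 28.2) and circle(B, 40.2). With |GB| = 44.6, the foot of the radical line on GB is 13.1 from G and the perpendicular offset is √(28.2² − 13.1²) = 25.0. Taking the left-of-GB solution: K = (34.8, 33.7).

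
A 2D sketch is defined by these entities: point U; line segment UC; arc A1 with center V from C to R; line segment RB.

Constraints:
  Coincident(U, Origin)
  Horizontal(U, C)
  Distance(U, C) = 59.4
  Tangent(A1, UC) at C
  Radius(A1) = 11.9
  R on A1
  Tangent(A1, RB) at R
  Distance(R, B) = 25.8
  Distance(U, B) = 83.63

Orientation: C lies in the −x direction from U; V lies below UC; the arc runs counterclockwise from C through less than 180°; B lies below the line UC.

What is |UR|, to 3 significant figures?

71.7

U is at the origin; UC is horizontal with |UC| = 59.4 and C on the −x side, so C = (-59.4, 0.00). A1 meets UC tangentially, so VC is at right angles to UC, so V = C + (0, -11.9) = (-59.4, -11.9). Since VR ⟂ RB (tangency), |VB| = √(11.9² + 25.8²) = 28.4 regardless of where R sits on A1. So B lies on both circle(U, 83.63) and circle(V, 28.4); the below-UC intersection is B = (-76.0, -35.0). R is the foot of the tangent from B: R = (-71.1, -9.65).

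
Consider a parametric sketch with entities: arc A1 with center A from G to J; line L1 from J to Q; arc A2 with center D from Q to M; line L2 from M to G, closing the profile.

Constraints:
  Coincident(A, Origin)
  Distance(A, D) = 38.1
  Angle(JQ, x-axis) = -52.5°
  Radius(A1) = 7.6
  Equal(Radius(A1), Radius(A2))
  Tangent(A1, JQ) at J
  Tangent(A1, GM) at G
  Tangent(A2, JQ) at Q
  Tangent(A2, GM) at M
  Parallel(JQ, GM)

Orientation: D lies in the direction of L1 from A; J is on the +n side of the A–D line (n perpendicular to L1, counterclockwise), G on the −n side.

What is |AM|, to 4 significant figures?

38.85

The slot axis is L1's direction at -52.5°, so u = (cos -52.5°, sin -52.5°) = (0.6088, -0.7934) and n = (−sin -52.5°, cos -52.5°) = (0.7934, 0.6088). A is at the origin and D lies 38.1 along u from A, so D = 38.1·u = (23.19, -30.23). Tangency of A1 to both parallel lines with radius 7.6 puts J and G at A ± 7.6·n: J = (6.029, 4.627), G = (-6.029, -4.627). Equal radii place Q and M the same way about D: Q = D + 7.6·n = (29.22, -25.60), M = D − 7.6·n = (17.16, -34.85). Then |AM| = |M − A| = 38.85.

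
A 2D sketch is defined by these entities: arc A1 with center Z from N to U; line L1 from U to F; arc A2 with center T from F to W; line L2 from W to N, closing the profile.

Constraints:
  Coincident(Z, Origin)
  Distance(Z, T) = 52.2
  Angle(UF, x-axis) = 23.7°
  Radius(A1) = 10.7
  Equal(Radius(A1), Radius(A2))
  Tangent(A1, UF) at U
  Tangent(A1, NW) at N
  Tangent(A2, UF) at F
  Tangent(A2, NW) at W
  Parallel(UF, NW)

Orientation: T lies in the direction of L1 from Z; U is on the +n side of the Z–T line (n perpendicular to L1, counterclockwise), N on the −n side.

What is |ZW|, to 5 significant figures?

53.285

The slot axis is L1's direction at 23.7°, so u = (cos 23.7°, sin 23.7°) = (0.91566, 0.40195) and n = (−sin 23.7°, cos 23.7°) = (-0.40195, 0.91566). Z is at the origin and T lies 52.2 along u from Z, so T = 52.2·u = (47.798, 20.982). Tangency of A1 to both parallel lines with radius 10.7 puts U and N at Z ± 10.7·n: U = (-4.3008, 9.7976), N = (4.3008, -9.7976). Equal radii place F and W the same way about T: F = T + 10.7·n = (43.497, 30.779), W = T − 10.7·n = (52.098, 11.184). Then |ZW| = |W − Z| = 53.285.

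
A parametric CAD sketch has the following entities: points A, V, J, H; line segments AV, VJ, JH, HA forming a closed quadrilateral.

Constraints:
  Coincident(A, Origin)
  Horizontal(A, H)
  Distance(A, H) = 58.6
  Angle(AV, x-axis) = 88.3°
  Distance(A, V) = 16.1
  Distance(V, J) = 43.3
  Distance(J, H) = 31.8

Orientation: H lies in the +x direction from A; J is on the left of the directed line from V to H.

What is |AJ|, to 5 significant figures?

50.348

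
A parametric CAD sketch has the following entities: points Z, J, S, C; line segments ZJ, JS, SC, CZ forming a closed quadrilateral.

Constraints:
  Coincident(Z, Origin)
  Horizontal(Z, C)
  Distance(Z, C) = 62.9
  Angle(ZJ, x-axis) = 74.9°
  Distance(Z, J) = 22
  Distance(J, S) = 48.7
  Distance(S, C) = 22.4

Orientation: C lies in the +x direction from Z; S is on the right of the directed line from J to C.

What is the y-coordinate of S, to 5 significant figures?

-10.174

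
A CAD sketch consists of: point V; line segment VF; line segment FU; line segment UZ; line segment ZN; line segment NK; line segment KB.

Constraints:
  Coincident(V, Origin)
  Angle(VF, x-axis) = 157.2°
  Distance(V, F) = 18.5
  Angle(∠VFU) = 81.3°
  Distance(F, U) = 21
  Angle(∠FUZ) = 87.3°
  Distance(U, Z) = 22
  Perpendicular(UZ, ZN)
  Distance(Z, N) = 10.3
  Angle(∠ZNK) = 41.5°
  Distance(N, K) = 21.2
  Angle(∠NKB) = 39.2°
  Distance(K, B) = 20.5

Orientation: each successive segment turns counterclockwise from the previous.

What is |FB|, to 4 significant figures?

35.77

V is at the origin; VF runs at 157.2° with length 18.5, so F = (-17.05, 7.169). ∠VFU = 81.3° gives FU at -104.1° from the x-axis; with |FU| = 21.0, U = (-22.17, -13.20). ∠FUZ = 87.3° gives UZ at -11.40° from the x-axis; with |UZ| = 22.0, Z = (-0.6044, -17.55). UZ ⟂ ZN, so ZN runs at 78.60°; with |ZN| = 10.3, N = (1.431, -7.450). ∠ZNK = 41.5° gives NK at -142.9° from the x-axis; with |NK| = 21.2, K = (-15.48, -20.24). ∠NKB = 39.2° gives KB at -2.100° from the x-axis; with |KB| = 20.5, B = (5.009, -20.99). Then |FB| = |B − F| = 35.77.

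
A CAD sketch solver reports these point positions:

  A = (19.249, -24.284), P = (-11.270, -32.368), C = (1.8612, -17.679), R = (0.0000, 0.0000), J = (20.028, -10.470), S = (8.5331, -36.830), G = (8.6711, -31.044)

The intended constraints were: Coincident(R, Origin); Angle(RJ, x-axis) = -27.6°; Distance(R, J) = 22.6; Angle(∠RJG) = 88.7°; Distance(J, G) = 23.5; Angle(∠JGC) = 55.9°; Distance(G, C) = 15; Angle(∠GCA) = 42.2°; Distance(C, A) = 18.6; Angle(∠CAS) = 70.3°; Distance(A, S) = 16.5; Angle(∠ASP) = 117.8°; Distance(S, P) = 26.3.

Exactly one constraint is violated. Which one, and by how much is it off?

Distance(S, P) = 26.3 — off by 6.00.

R = (0.00, 0.00) ✓; RJ at -27.60° ✓; |RJ| = 22.60 ✓; ∠RJG = 88.70° ✓; |JG| = 23.50 ✓; ∠JGC = 55.90° ✓; |GC| = 15.00 ✓; ∠GCA = 42.20° ✓; |CA| = 18.60 ✓; ∠CAS = 70.30° ✓; |AS| = 16.50 ✓; ∠ASP = 117.8° ✓; |SP| = 20.30 ✗.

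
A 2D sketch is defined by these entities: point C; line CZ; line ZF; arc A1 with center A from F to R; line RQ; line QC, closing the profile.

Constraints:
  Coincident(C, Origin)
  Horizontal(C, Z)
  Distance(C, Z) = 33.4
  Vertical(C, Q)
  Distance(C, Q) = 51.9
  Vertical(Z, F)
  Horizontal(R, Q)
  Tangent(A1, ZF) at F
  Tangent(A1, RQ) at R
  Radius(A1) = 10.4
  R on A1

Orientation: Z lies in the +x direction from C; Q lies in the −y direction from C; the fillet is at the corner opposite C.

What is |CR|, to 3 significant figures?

56.8

C is at the origin; CZ is horizontal with |CZ| = 33.4 and Z on the +x side, so Z = (33.4, 0.00). C and Q share the same x with |CQ| = 51.9 and Q on the −y side, so Q = (0.00, -51.9). The virtual corner opposite C is at (33.4, -51.9). Tangency of A1 to ZF means the radius AF is perpendicular to ZF and the tangent condition forces AR to be normal to RQ, with radius 10.4, so the center A sits 10.4 in from both sides at A = (23.0, -41.5). That places the tangent points at F = (33.4, -41.5) on ZF and R = (23.0, -51.9) on RQ. Then |CR| = |R − C| = 56.8.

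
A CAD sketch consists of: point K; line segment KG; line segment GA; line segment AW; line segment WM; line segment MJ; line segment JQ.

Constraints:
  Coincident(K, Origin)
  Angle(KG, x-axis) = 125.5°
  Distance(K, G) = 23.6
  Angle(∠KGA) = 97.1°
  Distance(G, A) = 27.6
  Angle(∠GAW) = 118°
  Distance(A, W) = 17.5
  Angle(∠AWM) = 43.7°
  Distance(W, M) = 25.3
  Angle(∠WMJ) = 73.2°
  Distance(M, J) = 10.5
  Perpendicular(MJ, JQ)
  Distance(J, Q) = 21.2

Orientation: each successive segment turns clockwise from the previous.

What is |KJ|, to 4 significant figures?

32.11

K is at the origin; KG runs at 125.5° with length 23.6, so G = (-13.70, 19.21). ∠KGA = 97.1° gives GA at 42.60° from the x-axis; with |GA| = 27.6, A = (6.612, 37.89). ∠GAW = 118.0° gives AW at -19.40° from the x-axis; with |AW| = 17.5, W = (23.12, 32.08). ∠AWM = 43.7° gives WM at -155.7° from the x-axis; with |WM| = 25.3, M = (0.05958, 21.67). ∠WMJ = 73.2° gives MJ at 97.50° from the x-axis; with |MJ| = 10.5, J = (-1.311, 32.08). Then |KJ| = |J − K| = 32.11.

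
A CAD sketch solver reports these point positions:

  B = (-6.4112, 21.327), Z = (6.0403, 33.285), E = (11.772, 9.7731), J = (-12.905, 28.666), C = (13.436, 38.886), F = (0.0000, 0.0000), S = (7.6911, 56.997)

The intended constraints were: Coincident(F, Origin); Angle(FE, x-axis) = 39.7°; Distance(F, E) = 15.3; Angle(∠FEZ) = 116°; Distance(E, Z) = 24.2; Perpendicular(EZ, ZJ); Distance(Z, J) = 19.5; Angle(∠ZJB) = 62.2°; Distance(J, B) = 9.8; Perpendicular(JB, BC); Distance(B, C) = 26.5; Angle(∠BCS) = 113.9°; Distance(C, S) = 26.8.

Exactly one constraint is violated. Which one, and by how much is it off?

Distance(C, S) = 26.8 — off by 7.80.

F = (0.00, 0.00) ✓; FE at 39.70° ✓; |FE| = 15.30 ✓; ∠FEZ = 116.0° ✓; |EZ| = 24.20 ✓; ∠(EZ, ZJ) = 90.00° ✓; |ZJ| = 19.50 ✓; ∠ZJB = 62.20° ✓; |JB| = 9.800 ✓; ∠(JB, BC) = 90.00° ✓; |BC| = 26.50 ✓; ∠BCS = 113.9° ✓; |CS| = 19.00 ✗.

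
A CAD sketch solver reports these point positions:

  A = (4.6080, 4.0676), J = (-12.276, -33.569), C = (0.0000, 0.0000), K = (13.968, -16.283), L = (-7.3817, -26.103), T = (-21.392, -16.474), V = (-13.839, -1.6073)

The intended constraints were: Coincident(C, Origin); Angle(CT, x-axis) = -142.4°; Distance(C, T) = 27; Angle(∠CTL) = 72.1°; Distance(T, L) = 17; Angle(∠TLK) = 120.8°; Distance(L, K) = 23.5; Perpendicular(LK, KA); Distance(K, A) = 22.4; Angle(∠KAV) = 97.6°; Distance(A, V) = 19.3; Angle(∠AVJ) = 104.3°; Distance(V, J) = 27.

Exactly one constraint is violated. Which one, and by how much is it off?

Distance(V, J) = 27 — off by 5.00.

C = (0.00, 0.00) ✓; CT at -142.4° ✓; |CT| = 27.00 ✓; ∠CTL = 72.10° ✓; |TL| = 17.00 ✓; ∠TLK = 120.8° ✓; |LK| = 23.50 ✓; ∠(LK, KA) = 90.00° ✓; |KA| = 22.40 ✓; ∠KAV = 97.60° ✓; |AV| = 19.30 ✓; ∠AVJ = 104.3° ✓; |VJ| = 32.00 ✗.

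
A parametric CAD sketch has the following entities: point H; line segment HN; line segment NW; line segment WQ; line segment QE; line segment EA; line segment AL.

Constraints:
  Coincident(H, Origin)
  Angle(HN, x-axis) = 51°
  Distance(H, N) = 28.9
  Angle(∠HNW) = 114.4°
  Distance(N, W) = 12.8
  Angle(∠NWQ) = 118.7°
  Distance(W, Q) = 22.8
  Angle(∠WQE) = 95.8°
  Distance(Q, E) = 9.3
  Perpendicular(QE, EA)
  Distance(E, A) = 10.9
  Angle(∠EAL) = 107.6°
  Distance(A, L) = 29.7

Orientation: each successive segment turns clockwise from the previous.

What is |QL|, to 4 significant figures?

27.51

QE is perpendicular to EA, so EA runs at 109.9°; with |EA| = 10.9, A = (23.67, 4.204). ∠EAL = 107.6° gives AL at 37.50° from the x-axis; with |AL| = 29.7, L = (47.24, 22.28). Then |QL| = |L − Q| = 27.51.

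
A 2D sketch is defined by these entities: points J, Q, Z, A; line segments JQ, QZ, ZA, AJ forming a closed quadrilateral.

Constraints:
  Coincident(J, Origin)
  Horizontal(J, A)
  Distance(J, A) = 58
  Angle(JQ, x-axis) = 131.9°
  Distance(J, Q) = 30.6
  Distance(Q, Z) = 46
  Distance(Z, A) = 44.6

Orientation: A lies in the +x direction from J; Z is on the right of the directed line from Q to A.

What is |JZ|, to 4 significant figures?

16.01

Checks: |QZ| = 46.00 ✓; |ZA| = 44.60 ✓.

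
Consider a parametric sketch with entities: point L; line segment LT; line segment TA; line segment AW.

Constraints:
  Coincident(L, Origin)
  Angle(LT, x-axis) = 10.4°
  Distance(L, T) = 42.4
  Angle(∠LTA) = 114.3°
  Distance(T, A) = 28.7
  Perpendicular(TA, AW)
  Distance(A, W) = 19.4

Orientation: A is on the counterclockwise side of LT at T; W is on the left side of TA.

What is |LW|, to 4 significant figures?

50.00

L is at the origin; LT runs at 10.4° with length 42.4, so T = 42.4·(cos 10.4°, sin 10.4°) = (41.70, 7.654). ∠LTA = 114.3°, so TA runs at 10.4° + (180° − 114.3°) = 76.10° from the x-axis; with |TA| = 28.7, A = T + 28.7·(cos 76.10°, sin 76.10°) = (48.60, 35.51). The perpendicularity gives AW at right angles to TA; with |AW| = 19.4 on the left of TA, W = A + 19.4·(-0.9707, 0.2402) = (29.77, 40.17). Then |LW| = |W − L| = 50.00.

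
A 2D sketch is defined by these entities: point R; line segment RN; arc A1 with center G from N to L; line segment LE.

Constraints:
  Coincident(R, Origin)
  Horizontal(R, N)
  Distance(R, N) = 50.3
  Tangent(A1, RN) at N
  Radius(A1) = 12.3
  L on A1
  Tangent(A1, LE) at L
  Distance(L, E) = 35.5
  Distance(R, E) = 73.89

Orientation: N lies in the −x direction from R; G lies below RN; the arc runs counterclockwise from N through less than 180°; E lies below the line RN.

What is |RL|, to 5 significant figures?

64.079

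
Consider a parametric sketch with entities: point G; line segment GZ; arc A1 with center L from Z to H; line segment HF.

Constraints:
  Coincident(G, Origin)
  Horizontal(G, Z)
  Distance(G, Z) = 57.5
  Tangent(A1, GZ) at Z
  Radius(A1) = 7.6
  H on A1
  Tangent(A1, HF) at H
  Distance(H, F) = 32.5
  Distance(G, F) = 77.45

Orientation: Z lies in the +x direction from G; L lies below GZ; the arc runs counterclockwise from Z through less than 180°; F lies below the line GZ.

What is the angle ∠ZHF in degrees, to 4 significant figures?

120.6°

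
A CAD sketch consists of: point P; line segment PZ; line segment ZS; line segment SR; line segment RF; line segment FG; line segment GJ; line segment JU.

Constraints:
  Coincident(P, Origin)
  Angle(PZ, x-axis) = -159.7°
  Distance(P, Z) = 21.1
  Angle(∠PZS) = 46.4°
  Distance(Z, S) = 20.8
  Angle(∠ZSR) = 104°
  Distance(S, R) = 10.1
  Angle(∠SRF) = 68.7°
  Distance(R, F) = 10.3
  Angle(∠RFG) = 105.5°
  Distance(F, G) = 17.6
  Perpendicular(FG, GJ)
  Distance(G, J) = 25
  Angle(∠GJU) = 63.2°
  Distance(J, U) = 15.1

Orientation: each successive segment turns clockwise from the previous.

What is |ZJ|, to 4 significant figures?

37.41

P is at the origin; PZ runs at -159.7° with length 21.1, so Z = (-19.79, -7.320). ∠PZS = 46.4° gives ZS at 66.70° from the x-axis; with |ZS| = 20.8, S = (-11.56, 11.78). ∠ZSR = 104.0° gives SR at -9.300° from the x-axis; with |SR| = 10.1, R = (-1.595, 10.15). ∠SRF = 68.7° gives RF at -120.6° from the x-axis; with |RF| = 10.3, F = (-6.838, 1.286). ∠RFG = 105.5° gives FG at 164.9° from the x-axis; with |FG| = 17.6, G = (-23.83, 5.870). The perpendicularity gives GJ at right angles to FG, so GJ runs at 74.90°; with |GJ| = 25.0, J = (-17.32, 30.01). Then |ZJ| = |J − Z| = 37.41.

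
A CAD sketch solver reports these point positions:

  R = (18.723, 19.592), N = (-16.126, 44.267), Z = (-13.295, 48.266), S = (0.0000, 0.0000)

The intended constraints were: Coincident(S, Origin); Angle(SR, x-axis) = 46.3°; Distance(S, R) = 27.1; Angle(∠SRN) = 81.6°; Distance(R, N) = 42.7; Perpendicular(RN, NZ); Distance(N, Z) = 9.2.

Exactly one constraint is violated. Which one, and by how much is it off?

Distance(N, Z) = 9.2 — off by 4.30.

S = (0.00, 0.00) ✓; SR at 46.30° ✓; |SR| = 27.10 ✓; ∠SRN = 81.60° ✓; |RN| = 42.70 ✓; ∠(RN, NZ) = 90.00° ✓; |NZ| = 4.900 ✗.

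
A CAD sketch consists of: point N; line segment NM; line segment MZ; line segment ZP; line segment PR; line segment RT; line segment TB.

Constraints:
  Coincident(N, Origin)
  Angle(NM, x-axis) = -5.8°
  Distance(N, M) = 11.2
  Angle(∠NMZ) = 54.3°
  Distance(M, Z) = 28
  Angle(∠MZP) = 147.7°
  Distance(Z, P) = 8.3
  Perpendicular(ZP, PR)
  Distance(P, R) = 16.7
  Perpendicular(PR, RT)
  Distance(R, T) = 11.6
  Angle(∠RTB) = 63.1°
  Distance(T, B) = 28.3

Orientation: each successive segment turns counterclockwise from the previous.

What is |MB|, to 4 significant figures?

40.65

N is at the origin; NM runs at -5.8° with length 11.2, so M = (11.14, -1.132). ∠NMZ = 54.3° gives MZ at 119.9° from the x-axis; with |MZ| = 28.0, Z = (-2.815, 23.14). ∠MZP = 147.7° gives ZP at 152.2° from the x-axis; with |ZP| = 8.3, P = (-10.16, 27.01). ZP is perpendicular to PR, so PR runs at -117.8°; with |PR| = 16.7, R = (-17.95, 12.24). The perpendicularity gives RT at right angles to PR, so RT runs at -27.80°; with |RT| = 11.6, T = (-7.685, 6.830). ∠RTB = 63.1° gives TB at 89.10° from the x-axis; with |TB| = 28.3, B = (-7.240, 35.13). Then |MB| = |B − M| = 40.65.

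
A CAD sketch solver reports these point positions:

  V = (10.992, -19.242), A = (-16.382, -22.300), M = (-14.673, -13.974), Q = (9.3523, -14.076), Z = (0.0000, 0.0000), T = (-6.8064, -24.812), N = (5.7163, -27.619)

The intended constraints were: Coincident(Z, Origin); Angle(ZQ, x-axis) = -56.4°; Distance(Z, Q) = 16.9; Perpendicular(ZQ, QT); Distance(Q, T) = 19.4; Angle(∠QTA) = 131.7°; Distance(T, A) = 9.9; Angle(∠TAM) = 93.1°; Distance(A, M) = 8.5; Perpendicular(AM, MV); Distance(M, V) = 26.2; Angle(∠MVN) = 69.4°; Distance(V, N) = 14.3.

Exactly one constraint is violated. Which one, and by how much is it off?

Distance(V, N) = 14.3 — off by 4.40.

Z = (0.00, 0.00) ✓; ZQ at -56.40° ✓; |ZQ| = 16.90 ✓; ∠(ZQ, QT) = 90.00° ✓; |QT| = 19.40 ✓; ∠QTA = 131.7° ✓; |TA| = 9.900 ✓; ∠TAM = 93.10° ✓; |AM| = 8.500 ✓; ∠(AM, MV) = 90.00° ✓; |MV| = 26.20 ✓; ∠MVN = 69.40° ✓; |VN| = 9.900 ✗.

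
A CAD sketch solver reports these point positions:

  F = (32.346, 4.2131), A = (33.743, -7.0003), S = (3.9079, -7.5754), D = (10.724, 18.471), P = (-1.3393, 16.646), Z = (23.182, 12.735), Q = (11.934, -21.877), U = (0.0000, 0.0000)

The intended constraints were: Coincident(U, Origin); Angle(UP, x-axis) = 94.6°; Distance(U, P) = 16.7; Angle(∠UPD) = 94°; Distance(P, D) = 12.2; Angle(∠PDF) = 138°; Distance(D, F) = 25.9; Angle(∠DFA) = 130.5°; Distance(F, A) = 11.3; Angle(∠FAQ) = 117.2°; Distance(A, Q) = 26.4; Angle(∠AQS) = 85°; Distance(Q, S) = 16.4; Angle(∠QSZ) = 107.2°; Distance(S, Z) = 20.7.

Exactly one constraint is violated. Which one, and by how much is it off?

Distance(S, Z) = 20.7 — off by 7.30.

U = (0.00, 0.00) ✓; UP at 94.60° ✓; |UP| = 16.70 ✓; ∠UPD = 94.00° ✓; |PD| = 12.20 ✓; ∠PDF = 138.0° ✓; |DF| = 25.90 ✓; ∠DFA = 130.5° ✓; |FA| = 11.30 ✓; ∠FAQ = 117.2° ✓; |AQ| = 26.40 ✓; ∠AQS = 85.00° ✓; |QS| = 16.40 ✓; ∠QSZ = 107.2° ✓; |SZ| = 28.00 ✗.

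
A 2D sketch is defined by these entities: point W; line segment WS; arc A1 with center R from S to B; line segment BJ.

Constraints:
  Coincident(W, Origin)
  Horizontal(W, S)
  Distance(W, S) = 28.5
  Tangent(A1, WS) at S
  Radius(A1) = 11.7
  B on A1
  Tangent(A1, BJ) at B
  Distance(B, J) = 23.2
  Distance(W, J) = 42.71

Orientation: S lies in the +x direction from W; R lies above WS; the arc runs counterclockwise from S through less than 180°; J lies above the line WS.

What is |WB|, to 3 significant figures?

42.0

Checks: |RB| = 11.70 ✓; ∠(RB, BJ) = 90.00° ✓; |BJ| = 23.20 ✓; |WJ| = 42.71 ✓.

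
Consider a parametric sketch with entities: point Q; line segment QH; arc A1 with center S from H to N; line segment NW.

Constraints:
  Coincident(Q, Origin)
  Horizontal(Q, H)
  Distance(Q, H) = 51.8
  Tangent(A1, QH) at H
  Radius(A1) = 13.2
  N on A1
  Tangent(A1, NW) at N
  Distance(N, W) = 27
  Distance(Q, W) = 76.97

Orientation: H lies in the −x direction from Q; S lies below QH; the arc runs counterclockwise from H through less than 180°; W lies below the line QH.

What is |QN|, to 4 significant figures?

66.23

Q is at the origin; QH is horizontal with |QH| = 51.8 and H on the −x side, so H = (-51.80, 0.000). A1 meets QH tangentially, so SH is at right angles to QH, so S = H + (0, -13.2) = (-51.80, -13.20). Since SN ⟂ NW (tangency), |SW| = √(13.2² + 27.0²) = 30.05 regardless of where N sits on A1. So W lies on both circle(Q, 76.97) and circle(S, 30.05); the below-QH intersection is W = (-65.92, -39.73). N is the foot of the tangent from W: N = (-64.99, -12.74).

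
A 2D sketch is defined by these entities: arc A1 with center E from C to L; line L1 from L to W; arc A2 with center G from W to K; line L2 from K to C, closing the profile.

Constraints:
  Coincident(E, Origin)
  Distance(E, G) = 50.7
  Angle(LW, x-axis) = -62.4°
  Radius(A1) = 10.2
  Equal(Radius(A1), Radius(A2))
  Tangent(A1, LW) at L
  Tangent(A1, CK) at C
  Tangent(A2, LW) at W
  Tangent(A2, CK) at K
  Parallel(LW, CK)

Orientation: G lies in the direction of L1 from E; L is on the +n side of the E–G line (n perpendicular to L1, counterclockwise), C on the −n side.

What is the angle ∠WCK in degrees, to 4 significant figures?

21.92°

Tangency of A1 to both parallel lines with radius 10.2 puts L and C at E ± 10.2·n: L = (9.039, 4.726), C = (-9.039, -4.726). Equal radii place W and K the same way about G: W = G + 10.2·n = (32.53, -40.20), K = G − 10.2·n = (14.45, -49.66). Then cos ∠WCK = CW·CK / (|CW||CK|), giving 21.92°.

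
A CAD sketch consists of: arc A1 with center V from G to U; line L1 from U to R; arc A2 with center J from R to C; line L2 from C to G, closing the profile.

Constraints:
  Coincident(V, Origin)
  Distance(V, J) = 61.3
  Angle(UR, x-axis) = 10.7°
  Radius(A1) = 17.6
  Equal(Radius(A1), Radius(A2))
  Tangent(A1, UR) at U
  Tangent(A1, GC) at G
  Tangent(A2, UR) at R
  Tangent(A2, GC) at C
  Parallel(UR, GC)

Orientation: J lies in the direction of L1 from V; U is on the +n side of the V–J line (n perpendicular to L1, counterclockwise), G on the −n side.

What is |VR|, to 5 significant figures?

63.777

The slot axis is L1's direction at 10.7°, so u = (cos 10.7°, sin 10.7°) = (0.98261, 0.18567) and n = (−sin 10.7°, cos 10.7°) = (-0.18567, 0.98261). V is at the origin and J lies 61.3 along u from V, so J = 61.3·u = (60.234, 11.381). Tangency of A1 to both parallel lines with radius 17.6 puts U and G at V ± 17.6·n: U = (-3.2677, 17.294), G = (3.2677, -17.294). Equal radii place R and C the same way about J: R = J + 17.6·n = (56.966, 28.675), C = J − 17.6·n = (63.502, -5.9126). Then |VR| = |R − V| = 63.777.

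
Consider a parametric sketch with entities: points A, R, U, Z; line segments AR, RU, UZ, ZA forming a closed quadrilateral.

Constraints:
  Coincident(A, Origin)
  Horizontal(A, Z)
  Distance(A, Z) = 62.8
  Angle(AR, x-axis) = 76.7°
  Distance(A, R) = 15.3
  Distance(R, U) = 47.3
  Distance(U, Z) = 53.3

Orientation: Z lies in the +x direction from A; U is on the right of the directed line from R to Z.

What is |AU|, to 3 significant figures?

35.3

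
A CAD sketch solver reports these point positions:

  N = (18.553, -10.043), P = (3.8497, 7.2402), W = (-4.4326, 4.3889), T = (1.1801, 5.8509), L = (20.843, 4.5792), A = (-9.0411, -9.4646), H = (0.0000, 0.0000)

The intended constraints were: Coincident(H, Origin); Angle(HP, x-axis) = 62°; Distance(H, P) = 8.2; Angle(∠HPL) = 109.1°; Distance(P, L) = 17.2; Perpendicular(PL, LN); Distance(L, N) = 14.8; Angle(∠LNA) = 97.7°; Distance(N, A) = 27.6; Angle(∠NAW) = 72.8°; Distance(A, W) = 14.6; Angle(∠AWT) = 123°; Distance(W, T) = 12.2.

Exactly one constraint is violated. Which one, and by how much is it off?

Distance(W, T) = 12.2 — off by 6.40.

H = (0.00, 0.00) ✓; HP at 62.00° ✓; |HP| = 8.200 ✓; ∠HPL = 109.1° ✓; |PL| = 17.20 ✓; ∠(PL, LN) = 90.00° ✓; |LN| = 14.80 ✓; ∠LNA = 97.70° ✓; |NA| = 27.60 ✓; ∠NAW = 72.80° ✓; |AW| = 14.60 ✓; ∠AWT = 123.0° ✓; |WT| = 5.800 ✗.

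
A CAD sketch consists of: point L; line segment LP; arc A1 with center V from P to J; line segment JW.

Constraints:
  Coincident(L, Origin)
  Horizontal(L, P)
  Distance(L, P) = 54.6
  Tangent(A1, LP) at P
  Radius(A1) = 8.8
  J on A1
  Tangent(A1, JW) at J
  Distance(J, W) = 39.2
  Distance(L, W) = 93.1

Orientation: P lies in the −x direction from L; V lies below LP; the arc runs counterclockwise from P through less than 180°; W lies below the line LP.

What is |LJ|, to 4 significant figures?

61.19

L is at the origin; LP is horizontal with |LP| = 54.6 and P on the −x side, so P = (-54.60, 0.000). Since A1 is tangent to LP there, VP ⟂ LP, so V = P + (0, -8.8) = (-54.60, -8.800). Since VJ ⟂ JW (tangency), |VW| = √(8.8² + 39.2²) = 40.18 regardless of where J sits on A1. So W lies on both circle(L, 93.1) and circle(V, 40.18); the below-LP intersection is W = (-87.46, -31.92). J is the foot of the tangent from W: J = (-61.12, -2.887).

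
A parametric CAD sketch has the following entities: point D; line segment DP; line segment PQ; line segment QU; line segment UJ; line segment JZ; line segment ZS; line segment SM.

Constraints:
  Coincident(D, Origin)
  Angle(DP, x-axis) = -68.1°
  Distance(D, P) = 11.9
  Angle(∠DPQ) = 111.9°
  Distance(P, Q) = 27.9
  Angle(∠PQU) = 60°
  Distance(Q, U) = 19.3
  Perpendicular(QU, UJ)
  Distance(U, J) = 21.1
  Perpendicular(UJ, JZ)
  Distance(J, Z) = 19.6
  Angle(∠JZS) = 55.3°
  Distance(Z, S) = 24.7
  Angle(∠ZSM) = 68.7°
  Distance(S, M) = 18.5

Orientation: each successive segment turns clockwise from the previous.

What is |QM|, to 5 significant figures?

29.005

∠JZS = 55.3° gives ZS at 159.10° from the x-axis; with |ZS| = 24.7, S = (-18.211, -16.799). ∠ZSM = 68.7° gives SM at 47.800° from the x-axis; with |SM| = 18.5, M = (-5.7841, -3.0940). Then |QM| = |M − Q| = 29.005.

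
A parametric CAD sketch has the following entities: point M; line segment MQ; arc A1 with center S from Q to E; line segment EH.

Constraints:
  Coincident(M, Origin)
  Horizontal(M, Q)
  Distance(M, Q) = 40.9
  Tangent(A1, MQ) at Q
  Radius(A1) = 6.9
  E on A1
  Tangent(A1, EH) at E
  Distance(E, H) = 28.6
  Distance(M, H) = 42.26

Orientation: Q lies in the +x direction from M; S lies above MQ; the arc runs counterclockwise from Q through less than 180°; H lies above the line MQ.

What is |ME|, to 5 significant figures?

47.431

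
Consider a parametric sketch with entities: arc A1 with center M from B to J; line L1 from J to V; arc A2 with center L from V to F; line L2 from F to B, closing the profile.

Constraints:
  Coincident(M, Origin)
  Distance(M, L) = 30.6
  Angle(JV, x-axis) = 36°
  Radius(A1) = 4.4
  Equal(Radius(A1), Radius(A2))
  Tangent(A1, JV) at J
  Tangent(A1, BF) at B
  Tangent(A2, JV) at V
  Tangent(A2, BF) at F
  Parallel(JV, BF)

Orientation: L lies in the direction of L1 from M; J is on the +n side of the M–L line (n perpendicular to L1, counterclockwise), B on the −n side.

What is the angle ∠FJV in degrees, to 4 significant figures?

16.04°

Tangency of A1 to both parallel lines with radius 4.4 puts J and B at M ± 4.4·n: J = (-2.586, 3.560), B = (2.586, -3.560). Equal radii place V and F the same way about L: V = L + 4.4·n = (22.17, 21.55), F = L − 4.4·n = (27.34, 14.43). Then cos ∠FJV = JF·JV / (|JF||JV|), giving 16.04°.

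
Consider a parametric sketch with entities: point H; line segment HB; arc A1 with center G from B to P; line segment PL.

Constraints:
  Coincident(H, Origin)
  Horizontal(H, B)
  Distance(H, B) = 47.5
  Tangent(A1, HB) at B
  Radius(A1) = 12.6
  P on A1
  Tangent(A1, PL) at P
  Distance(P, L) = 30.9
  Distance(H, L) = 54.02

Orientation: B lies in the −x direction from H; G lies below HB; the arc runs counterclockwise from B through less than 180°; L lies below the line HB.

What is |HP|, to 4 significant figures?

60.11

Checks: |GP| = 12.60 ✓; ∠(GP, PL) = 90.00° ✓; |PL| = 30.90 ✓; |HL| = 54.02 ✓.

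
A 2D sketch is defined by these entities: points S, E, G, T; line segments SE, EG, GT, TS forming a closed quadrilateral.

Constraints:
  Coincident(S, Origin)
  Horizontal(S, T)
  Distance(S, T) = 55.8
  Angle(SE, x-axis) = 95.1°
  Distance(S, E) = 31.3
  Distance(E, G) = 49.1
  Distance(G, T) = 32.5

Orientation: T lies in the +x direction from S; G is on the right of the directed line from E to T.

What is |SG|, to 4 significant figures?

26.48

S is at the origin; S and T share the same y with |ST| = 55.8 and T in +x, so T = (55.8, 0). SE runs at 95.1° with |SE| = 31.3, so E = (-2.782, 31.18). G is determined by |EG| = 49.1 and |GT| = 32.5 together: it lies at the intersection of circle(E, 49.1) and circle(T, 32.5). With |ET| = 66.36, the foot of the radical line on ET is 43.39 from E and the perpendicular offset is √(49.1² − 43.39²) = 22.99. Taking the right-of-ET solution: G = (24.72, -9.499).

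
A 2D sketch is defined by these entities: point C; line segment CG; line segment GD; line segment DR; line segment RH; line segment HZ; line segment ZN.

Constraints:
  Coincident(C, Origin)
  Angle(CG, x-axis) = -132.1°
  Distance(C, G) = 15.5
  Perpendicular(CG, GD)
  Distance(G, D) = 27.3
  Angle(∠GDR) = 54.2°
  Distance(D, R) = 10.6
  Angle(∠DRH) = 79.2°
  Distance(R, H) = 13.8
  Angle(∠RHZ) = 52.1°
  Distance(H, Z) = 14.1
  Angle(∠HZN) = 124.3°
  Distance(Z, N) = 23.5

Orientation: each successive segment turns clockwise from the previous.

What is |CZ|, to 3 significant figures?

31.5

∠DRH = 79.2° gives RH at -88.7° from the x-axis; with |RH| = 13.8, H = (-20.0, -4.77). ∠RHZ = 52.1° gives HZ at 143° from the x-axis; with |HZ| = 14.1, Z = (-31.3, 3.63). Then |CZ| = |Z − C| = 31.5.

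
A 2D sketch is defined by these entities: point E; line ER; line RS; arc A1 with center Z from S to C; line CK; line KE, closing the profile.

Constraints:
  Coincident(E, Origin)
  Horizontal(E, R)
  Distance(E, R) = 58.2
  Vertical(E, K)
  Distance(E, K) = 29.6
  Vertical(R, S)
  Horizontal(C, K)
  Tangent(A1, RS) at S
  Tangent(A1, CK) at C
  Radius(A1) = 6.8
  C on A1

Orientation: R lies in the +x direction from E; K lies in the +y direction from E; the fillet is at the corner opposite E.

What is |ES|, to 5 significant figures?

62.507

E is at the origin; ER is horizontal with |ER| = 58.2 and R on the +x side, so R = (58.200, 0.0000). EK is vertical with |EK| = 29.6 and K on the +y side, so K = (0.0000, 29.600). The virtual corner opposite E is at (58.200, 29.600). Since A1 is tangent to RS there, ZS ⟂ RS and the tangent condition forces ZC to be normal to CK, with radius 6.8, so the center Z sits 6.8 in from both sides at Z = (51.400, 22.800). That places the tangent points at S = (58.200, 22.800) on RS and C = (51.400, 29.600) on CK. Then |ES| = |S − E| = 62.507.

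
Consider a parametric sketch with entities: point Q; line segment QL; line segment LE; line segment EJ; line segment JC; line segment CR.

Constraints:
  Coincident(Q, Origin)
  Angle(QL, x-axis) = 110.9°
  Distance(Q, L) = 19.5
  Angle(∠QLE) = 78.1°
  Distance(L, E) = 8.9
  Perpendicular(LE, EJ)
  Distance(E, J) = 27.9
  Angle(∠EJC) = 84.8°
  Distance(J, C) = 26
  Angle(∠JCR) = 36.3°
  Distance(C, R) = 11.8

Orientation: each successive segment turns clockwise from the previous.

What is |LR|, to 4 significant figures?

20.63

Q is at the origin; QL runs at 110.9° with length 19.5, so L = (-6.956, 18.22). ∠QLE = 78.1° gives LE at 9.000° from the x-axis; with |LE| = 8.9, E = (1.834, 19.61). LE ⟂ EJ, so EJ runs at -81.00°; with |EJ| = 27.9, J = (6.199, -7.947). ∠EJC = 84.8° gives JC at -176.2° from the x-axis; with |JC| = 26.0, C = (-19.74, -9.670). ∠JCR = 36.3° gives CR at 40.10° from the x-axis; with |CR| = 11.8, R = (-10.72, -2.070). Then |LR| = |R − L| = 20.63.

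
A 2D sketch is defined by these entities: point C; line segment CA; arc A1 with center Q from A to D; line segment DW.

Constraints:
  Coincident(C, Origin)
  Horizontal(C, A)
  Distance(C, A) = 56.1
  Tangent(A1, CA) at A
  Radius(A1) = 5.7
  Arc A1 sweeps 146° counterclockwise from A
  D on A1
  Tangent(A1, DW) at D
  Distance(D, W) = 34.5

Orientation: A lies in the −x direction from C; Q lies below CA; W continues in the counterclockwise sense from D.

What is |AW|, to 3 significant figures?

39.1

C is at the origin; CA is horizontal with |CA| = 56.1 and A on the −x side, so A = (-56.1, 0.00). The tangent condition forces QA to be normal to CA, so Q = A + (0, -5.7) = (-56.1, -5.70). On A1, A sits at bearing 90° from Q; a 146° counterclockwise sweep puts D at bearing 236°, so D = Q + 5.7·(cos 236°, sin 236°) = (-59.3, -10.4). A1 meets DW tangentially, so QD is at right angles to DW, so DW runs along (−sin 236°, cos 236°); with |DW| = 34.5, W = (-30.7, -29.7). Then |AW| = |W − A| = 39.1.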